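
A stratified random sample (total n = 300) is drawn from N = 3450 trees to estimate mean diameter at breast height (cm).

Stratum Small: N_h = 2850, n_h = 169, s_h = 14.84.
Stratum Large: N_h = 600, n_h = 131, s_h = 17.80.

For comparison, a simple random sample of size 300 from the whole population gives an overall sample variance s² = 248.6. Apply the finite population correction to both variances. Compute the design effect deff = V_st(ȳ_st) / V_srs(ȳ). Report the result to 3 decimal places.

deff ≈ 1.181

V̂(ȳ_st) = Σ W_h² (1 − n_h/N_h) s_h²/n_h, with W_h = N_h/N and N = 3450:
  stratum Small: (2850/3450)²·(1 − 169/2850)·14.84²/169 = 0.836536
  stratum Large: (600/3450)²·(1 − 131/600)·17.80²/131 = 0.0571814
V_st = 0.893717
V_srs = (1 − 300/3450)·248.6/300 = 0.756609
deff = V_st / V_srs = 0.893717/0.756609 = 1.1812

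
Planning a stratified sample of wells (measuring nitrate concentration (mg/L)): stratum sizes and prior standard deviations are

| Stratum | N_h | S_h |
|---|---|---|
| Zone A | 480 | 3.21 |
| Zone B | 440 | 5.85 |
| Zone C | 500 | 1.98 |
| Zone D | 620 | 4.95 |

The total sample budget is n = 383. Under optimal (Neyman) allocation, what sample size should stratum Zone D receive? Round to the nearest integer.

Neyman allocation: n_h = n · N_h S_h / Σ N_i S_i, with n = 383.
  stratum Zone A: N_h·S_h = 480·3.21 = 1540.80
  stratum Zone B: N_h·S_h = 440·5.85 = 2574.00
  stratum Zone C: N_h·S_h = 500·1.98 = 990.00
  stratum Zone D: N_h·S_h = 620·4.95 = 3069.00
Σ N_h S_h = 8173.80
n for stratum Zone D = 383·3069.00/8173.80 = 143.804 → 144

144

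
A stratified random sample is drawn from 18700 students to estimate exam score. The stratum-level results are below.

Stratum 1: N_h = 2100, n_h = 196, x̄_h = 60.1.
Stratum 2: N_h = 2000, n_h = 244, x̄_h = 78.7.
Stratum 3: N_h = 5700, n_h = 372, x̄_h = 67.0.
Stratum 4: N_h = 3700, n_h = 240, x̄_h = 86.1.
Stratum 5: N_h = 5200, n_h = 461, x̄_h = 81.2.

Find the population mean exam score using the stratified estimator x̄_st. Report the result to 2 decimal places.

x̄_st ≈ 75.20

N = Σ N_h = 18700. Stratum weights W_h = N_h/N.
x̄_st = (2100·60.1 + 2000·78.7 + 5700·67.0 + 3700·86.1 + 5200·81.2) / 18700 = 75.2043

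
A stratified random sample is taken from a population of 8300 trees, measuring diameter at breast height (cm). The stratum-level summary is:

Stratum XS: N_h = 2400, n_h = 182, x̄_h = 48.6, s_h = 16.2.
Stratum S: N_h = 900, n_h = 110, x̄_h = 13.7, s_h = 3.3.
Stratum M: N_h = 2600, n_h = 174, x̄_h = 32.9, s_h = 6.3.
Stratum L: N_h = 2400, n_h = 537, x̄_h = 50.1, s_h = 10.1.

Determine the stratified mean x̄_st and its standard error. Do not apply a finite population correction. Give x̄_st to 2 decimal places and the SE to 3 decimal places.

x̄_st ≈ 40.33, SE ≈ 0.400

x̄_st = Σ W_h x̄_h = (2400·48.6 + 900·13.7 + 2600·32.9 + 2400·50.1)/8300 = 40.33133
V̂(x̄_st) = Σ W_h² s_h²/n_h, with W_h = N_h/N and N = 8300:
  stratum XS: (2400/8300)²·16.2²/182 = 0.120566
  stratum S: (900/8300)²·3.3²/110 = 0.00116403
  stratum M: (2600/8300)²·6.3²/174 = 0.0223832
  stratum L: (2400/8300)²·10.1²/537 = 0.0158831
V̂(x̄_st) = 0.159996
SE(x̄_st) = √0.159996 = 0.399995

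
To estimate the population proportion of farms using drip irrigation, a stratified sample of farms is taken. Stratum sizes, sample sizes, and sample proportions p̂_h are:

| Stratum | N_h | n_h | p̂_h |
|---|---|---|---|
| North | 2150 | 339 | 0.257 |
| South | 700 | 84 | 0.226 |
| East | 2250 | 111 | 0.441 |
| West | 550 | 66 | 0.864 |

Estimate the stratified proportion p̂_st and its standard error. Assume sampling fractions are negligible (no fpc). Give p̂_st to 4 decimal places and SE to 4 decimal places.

N = 5650; stratum weights W_h = N_h/N.
p̂_st = Σ W_h p̂_h = (2150·0.257 + 700·0.226 + 2250·0.441 + 550·0.864)/5650 = 0.38552
V̂(p̂_st) = Σ W_h² p̂_h(1−p̂_h)/(n_h−1):
  stratum North: (2150/5650)²·0.257·0.743/338 = 8.1806e-05
  stratum South: (700/5650)²·0.226·0.774/83 = 3.23497e-05
  stratum East: (2250/5650)²·0.441·0.559/110 = 0.000355407
  stratum West: (550/5650)²·0.864·0.136/65 = 1.71304e-05
V̂(p̂_st) = 0.000486693; SE = √V̂ = 0.0220611

p̂_st ≈ 0.3855, SE ≈ 0.0221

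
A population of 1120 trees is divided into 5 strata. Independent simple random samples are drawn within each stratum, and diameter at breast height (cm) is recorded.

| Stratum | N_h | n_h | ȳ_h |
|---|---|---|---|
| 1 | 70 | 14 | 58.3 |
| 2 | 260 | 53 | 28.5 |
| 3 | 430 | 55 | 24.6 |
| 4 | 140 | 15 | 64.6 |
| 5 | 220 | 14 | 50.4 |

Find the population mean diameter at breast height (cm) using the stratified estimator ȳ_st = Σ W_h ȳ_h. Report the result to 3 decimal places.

N = Σ N_h = 1120. Stratum weights W_h = N_h/N.
ȳ_st = (70·58.3 + 260·28.5 + 430·24.6 + 140·64.6 + 220·50.4) / 1120 = 37.67946

ȳ_st ≈ 37.679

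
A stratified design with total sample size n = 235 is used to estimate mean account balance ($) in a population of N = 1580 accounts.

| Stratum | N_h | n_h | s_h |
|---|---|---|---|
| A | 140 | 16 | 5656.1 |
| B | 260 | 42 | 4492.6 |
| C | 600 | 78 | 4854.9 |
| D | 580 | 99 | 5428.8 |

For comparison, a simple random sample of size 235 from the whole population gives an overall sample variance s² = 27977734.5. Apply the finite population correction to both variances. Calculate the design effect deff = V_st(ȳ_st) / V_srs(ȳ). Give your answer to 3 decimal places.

V̂(ȳ_st) = Σ W_h² (1 − n_h/N_h) s_h²/n_h, with W_h = N_h/N and N = 1580:
  stratum A: (140/1580)²·(1 − 16/140)·5656.1²/16 = 13904.3
  stratum B: (260/1580)²·(1 − 42/260)·4492.6²/42 = 10910.9
  stratum C: (600/1580)²·(1 − 78/600)·4854.9²/78 = 37911.7
  stratum D: (580/1580)²·(1 − 99/580)·5428.8²/99 = 33268.4
V_st = 95995.3
V_srs = (1 − 235/1580)·27977734.5/235 = 101347
deff = V_st / V_srs = 95995.3/101347 = 0.9472

deff ≈ 0.947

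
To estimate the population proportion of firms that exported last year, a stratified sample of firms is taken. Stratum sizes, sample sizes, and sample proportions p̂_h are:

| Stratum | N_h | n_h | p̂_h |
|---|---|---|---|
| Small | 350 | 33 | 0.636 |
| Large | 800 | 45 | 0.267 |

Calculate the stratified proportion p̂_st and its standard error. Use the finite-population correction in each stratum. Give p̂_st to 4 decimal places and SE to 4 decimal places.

p̂_st ≈ 0.3793, SE ≈ 0.0514

N = 1150; stratum weights W_h = N_h/N.
p̂_st = Σ W_h p̂_h = (350·0.636 + 800·0.267)/1150 = 0.37930
V̂(p̂_st) = Σ W_h² (1 − n_h/N_h) p̂_h(1−p̂_h)/(n_h−1):
  stratum Small: (350/1150)²·(1 − 33/350)·0.636·0.364/32 = 0.000606932
  stratum Large: (800/1150)²·(1 − 45/800)·0.267·0.733/44 = 0.00203144
V̂(p̂_st) = 0.00263837; SE = √V̂ = 0.0513651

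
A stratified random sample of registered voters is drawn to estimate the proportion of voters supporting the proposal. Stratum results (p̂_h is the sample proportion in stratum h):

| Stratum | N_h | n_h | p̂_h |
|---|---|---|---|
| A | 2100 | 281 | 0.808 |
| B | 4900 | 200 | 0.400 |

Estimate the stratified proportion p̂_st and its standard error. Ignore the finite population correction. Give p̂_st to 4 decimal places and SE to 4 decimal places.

p̂_st ≈ 0.5224, SE ≈ 0.0253

N = 7000; stratum weights W_h = N_h/N.
p̂_st = Σ W_h p̂_h = (2100·0.808 + 4900·0.400)/7000 = 0.52240
V̂(p̂_st) = Σ W_h² p̂_h(1−p̂_h)/(n_h−1):
  stratum A: (2100/7000)²·0.808·0.192/280 = 4.98651e-05
  stratum B: (4900/7000)²·0.400·0.600/199 = 0.000590955
V̂(p̂_st) = 0.00064082; SE = √V̂ = 0.0253144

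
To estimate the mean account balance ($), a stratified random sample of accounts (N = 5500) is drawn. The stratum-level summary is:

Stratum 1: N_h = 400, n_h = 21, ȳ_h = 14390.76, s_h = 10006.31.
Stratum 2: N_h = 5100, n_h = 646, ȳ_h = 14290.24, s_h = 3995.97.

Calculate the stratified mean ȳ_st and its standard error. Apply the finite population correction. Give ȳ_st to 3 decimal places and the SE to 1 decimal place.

ȳ_st = Σ W_h ȳ_h = (400·14390.76 + 5100·14290.24)/5500 = 14297.55055
V̂(ȳ_st) = Σ W_h² (1 − n_h/N_h) s_h²/n_h, with W_h = N_h/N and N = 5500:
  stratum 1: (400/5500)²·(1 − 21/400)·10006.31²/21 = 23894.7
  stratum 2: (5100/5500)²·(1 − 646/5100)·3995.97²/646 = 18561.2
V̂(ȳ_st) = 42456
SE(ȳ_st) = √42456 = 206.049

ȳ_st ≈ 14297.551, SE ≈ 206.0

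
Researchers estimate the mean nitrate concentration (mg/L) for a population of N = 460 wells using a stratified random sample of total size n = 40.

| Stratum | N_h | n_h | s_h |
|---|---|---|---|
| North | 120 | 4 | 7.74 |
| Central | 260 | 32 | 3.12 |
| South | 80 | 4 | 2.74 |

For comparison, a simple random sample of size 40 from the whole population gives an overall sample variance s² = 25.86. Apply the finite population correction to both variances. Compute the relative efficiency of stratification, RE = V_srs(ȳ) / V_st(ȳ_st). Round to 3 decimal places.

RE ≈ 0.525

V̂(ȳ_st) = Σ W_h² (1 − n_h/N_h) s_h²/n_h, with W_h = N_h/N and N = 460:
  stratum North: (120/460)²·(1 − 4/120)·7.74²/4 = 0.985248
  stratum Central: (260/460)²·(1 − 32/260)·3.12²/32 = 0.085222
  stratum South: (80/460)²·(1 − 4/80)·2.74²/4 = 0.0539298
V_st = 1.1244
V_srs = (1 − 40/460)·25.86/40 = 0.590283
Relative efficiency = V_srs / V_st = 0.590283/1.1244 = 0.5250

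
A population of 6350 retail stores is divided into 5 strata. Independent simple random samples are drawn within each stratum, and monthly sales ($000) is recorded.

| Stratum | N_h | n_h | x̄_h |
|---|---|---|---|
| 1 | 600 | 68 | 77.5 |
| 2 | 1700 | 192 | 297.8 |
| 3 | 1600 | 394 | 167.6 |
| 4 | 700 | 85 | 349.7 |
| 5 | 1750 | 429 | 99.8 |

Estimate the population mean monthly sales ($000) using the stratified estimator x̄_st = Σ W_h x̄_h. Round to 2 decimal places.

N = Σ N_h = 6350. Stratum weights W_h = N_h/N.
x̄_st = (600·77.5 + 1700·297.8 + 1600·167.6 + 700·349.7 + 1750·99.8) / 6350 = 195.3323

x̄_st ≈ 195.33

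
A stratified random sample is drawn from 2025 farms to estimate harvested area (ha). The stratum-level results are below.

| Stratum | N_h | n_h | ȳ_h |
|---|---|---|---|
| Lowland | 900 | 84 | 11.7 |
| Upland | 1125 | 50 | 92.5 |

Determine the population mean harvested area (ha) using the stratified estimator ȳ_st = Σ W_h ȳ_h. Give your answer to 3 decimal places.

N = Σ N_h = 2025. Stratum weights W_h = N_h/N.
ȳ_st = (900·11.7 + 1125·92.5) / 2025 = 56.58889

ȳ_st ≈ 56.589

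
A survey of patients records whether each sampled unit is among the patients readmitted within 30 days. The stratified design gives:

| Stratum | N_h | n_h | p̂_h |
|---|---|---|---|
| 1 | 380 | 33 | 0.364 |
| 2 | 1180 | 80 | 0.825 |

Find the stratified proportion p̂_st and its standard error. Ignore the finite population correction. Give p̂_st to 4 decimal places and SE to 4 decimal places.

p̂_st ≈ 0.7127, SE ≈ 0.0384

N = 1560; stratum weights W_h = N_h/N.
p̂_st = Σ W_h p̂_h = (380·0.364 + 1180·0.825)/1560 = 0.71271
V̂(p̂_st) = Σ W_h² p̂_h(1−p̂_h)/(n_h−1):
  stratum 1: (380/1560)²·0.364·0.636/32 = 0.000429266
  stratum 2: (1180/1560)²·0.825·0.175/79 = 0.00104563
V̂(p̂_st) = 0.0014749; SE = √V̂ = 0.0384044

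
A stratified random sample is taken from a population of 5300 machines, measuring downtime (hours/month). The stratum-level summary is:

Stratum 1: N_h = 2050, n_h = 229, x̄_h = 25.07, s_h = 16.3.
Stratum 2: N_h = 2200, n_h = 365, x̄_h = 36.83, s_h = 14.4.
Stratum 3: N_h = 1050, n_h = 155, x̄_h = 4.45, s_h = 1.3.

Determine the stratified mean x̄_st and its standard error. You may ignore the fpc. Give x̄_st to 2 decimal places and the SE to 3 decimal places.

x̄_st = Σ W_h x̄_h = (2050·25.07 + 2200·36.83 + 1050·4.45)/5300 = 25.86642
V̂(x̄_st) = Σ W_h² s_h²/n_h, with W_h = N_h/N and N = 5300:
  stratum 1: (2050/5300)²·16.3²/229 = 0.173578
  stratum 2: (2200/5300)²·14.4²/365 = 0.0978872
  stratum 3: (1050/5300)²·1.3²/155 = 0.000427939
V̂(x̄_st) = 0.271894
SE(x̄_st) = √0.271894 = 0.521434

x̄_st ≈ 25.87, SE ≈ 0.521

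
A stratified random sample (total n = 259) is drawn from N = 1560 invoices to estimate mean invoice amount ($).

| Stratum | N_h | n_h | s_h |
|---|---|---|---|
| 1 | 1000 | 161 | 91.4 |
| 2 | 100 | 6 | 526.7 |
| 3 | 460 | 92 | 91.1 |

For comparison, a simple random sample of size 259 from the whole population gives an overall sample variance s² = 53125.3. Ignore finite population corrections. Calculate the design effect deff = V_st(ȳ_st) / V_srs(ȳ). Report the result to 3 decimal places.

V̂(ȳ_st) = Σ W_h² s_h²/n_h, with W_h = N_h/N and N = 1560:
  stratum 1: (1000/1560)²·91.4²/161 = 21.3215
  stratum 2: (100/1560)²·526.7²/6 = 189.988
  stratum 3: (460/1560)²·91.1²/92 = 7.8436
V_st = 219.153
V_srs = s²/n = 53125.3/259 = 205.117
deff = V_st / V_srs = 219.153/205.117 = 1.0684

deff ≈ 1.068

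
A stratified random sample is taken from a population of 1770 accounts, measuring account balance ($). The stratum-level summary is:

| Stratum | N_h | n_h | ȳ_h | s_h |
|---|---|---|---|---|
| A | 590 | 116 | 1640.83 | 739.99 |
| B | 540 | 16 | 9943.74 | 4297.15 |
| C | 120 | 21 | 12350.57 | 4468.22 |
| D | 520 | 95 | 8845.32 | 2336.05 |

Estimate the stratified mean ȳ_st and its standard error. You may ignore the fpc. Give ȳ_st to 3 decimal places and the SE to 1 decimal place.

ȳ_st = Σ W_h ȳ_h = (590·1640.83 + 540·9943.74 + 120·12350.57 + 520·8845.32)/1770 = 7016.57859
V̂(ȳ_st) = Σ W_h² s_h²/n_h, with W_h = N_h/N and N = 1770:
  stratum A: (590/1770)²·739.99²/116 = 524.507
  stratum B: (540/1770)²·4297.15²/16 = 107419
  stratum C: (120/1770)²·4468.22²/21 = 4369.84
  stratum D: (520/1770)²·2336.05²/95 = 4957.93
V̂(ȳ_st) = 117272
SE(ȳ_st) = √117272 = 342.449

ȳ_st ≈ 7016.579, SE ≈ 342.4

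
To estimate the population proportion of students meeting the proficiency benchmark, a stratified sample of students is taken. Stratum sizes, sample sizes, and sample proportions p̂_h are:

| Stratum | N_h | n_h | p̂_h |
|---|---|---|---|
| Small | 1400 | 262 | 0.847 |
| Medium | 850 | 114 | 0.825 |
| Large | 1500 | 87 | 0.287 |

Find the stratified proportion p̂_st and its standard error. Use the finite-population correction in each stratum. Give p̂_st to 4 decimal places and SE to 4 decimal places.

N = 3750; stratum weights W_h = N_h/N.
p̂_st = Σ W_h p̂_h = (1400·0.847 + 850·0.825 + 1500·0.287)/3750 = 0.61801
V̂(p̂_st) = Σ W_h² (1 − n_h/N_h) p̂_h(1−p̂_h)/(n_h−1):
  stratum Small: (1400/3750)²·(1 − 262/1400)·0.847·0.153/261 = 5.62525e-05
  stratum Medium: (850/3750)²·(1 − 114/850)·0.825·0.175/113 = 5.68392e-05
  stratum Large: (1500/3750)²·(1 − 87/1500)·0.287·0.713/86 = 0.000358628
V̂(p̂_st) = 0.000471719; SE = √V̂ = 0.0217191

p̂_st ≈ 0.6180, SE ≈ 0.0217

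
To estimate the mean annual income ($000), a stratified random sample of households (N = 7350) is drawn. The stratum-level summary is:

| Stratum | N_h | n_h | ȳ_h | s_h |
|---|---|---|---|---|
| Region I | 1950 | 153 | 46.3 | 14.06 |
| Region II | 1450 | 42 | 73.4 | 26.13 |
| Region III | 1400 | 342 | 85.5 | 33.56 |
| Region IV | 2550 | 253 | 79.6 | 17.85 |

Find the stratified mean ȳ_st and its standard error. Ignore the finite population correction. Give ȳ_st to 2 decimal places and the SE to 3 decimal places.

ȳ_st ≈ 70.67, SE ≈ 0.997

ȳ_st = Σ W_h ȳ_h = (1950·46.3 + 1450·73.4 + 1400·85.5 + 2550·79.6)/7350 = 70.66599
V̂(ȳ_st) = Σ W_h² s_h²/n_h, with W_h = N_h/N and N = 7350:
  stratum Region I: (1950/7350)²·14.06²/153 = 0.0909439
  stratum Region II: (1450/7350)²·26.13²/42 = 0.63269
  stratum Region III: (1400/7350)²·33.56²/342 = 0.119481
  stratum Region IV: (2550/7350)²·17.85²/253 = 0.151587
V̂(ȳ_st) = 0.994702
SE(ȳ_st) = √0.994702 = 0.997347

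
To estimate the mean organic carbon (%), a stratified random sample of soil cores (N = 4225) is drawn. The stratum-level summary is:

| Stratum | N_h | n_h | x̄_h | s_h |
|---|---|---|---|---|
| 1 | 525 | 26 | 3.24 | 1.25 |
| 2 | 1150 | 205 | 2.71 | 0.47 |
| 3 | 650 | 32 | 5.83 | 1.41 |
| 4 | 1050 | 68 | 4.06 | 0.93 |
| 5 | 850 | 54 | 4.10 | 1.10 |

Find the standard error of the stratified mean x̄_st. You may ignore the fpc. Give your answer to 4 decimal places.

V̂(x̄_st) = Σ W_h² s_h²/n_h, with W_h = N_h/N and N = 4225:
  stratum 1: (525/4225)²·1.25²/26 = 0.000927923
  stratum 2: (1150/4225)²·0.47²/205 = 7.98333e-05
  stratum 3: (650/4225)²·1.41²/32 = 0.00147049
  stratum 4: (1050/4225)²·0.93²/68 = 0.000785565
  stratum 5: (850/4225)²·1.10²/54 = 0.000906935
V̂(x̄_st) = 0.00417074
SE(x̄_st) = √0.00417074 = 0.0645813

SE(x̄_st) ≈ 0.0646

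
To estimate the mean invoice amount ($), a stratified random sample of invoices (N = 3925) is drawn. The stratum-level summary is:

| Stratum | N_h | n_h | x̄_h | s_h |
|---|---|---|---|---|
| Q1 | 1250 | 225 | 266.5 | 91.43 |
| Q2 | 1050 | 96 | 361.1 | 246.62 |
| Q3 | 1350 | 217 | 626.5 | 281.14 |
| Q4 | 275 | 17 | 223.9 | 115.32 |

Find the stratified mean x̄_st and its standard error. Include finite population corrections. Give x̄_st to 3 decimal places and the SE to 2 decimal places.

x̄_st ≈ 412.644, SE ≈ 9.17

x̄_st = Σ W_h x̄_h = (1250·266.5 + 1050·361.1 + 1350·626.5 + 275·223.9)/3925 = 412.64395
V̂(x̄_st) = Σ W_h² (1 − n_h/N_h) s_h²/n_h, with W_h = N_h/N and N = 3925:
  stratum Q1: (1250/3925)²·(1 − 225/1250)·91.43²/225 = 3.08994
  stratum Q2: (1050/3925)²·(1 − 96/1050)·246.62²/96 = 41.1949
  stratum Q3: (1350/3925)²·(1 − 217/1350)·281.14²/217 = 36.1635
  stratum Q4: (275/3925)²·(1 − 17/275)·115.32²/17 = 3.60274
V̂(x̄_st) = 84.0511
SE(x̄_st) = √84.0511 = 9.16794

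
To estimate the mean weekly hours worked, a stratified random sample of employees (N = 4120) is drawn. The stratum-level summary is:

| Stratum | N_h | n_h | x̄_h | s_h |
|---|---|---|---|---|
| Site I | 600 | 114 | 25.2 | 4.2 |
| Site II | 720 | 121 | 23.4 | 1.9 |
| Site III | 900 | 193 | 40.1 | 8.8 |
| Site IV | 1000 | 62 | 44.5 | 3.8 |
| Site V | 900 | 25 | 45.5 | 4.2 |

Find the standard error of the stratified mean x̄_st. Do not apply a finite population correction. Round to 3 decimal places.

V̂(x̄_st) = Σ W_h² s_h²/n_h, with W_h = N_h/N and N = 4120:
  stratum Site I: (600/4120)²·4.2²/114 = 0.00328172
  stratum Site II: (720/4120)²·1.9²/121 = 0.000911155
  stratum Site III: (900/4120)²·8.8²/193 = 0.0191469
  stratum Site IV: (1000/4120)²·3.8²/62 = 0.0137209
  stratum Site V: (900/4120)²·4.2²/25 = 0.0336705
V̂(x̄_st) = 0.0707311
SE(x̄_st) = √0.0707311 = 0.265953

SE(x̄_st) ≈ 0.266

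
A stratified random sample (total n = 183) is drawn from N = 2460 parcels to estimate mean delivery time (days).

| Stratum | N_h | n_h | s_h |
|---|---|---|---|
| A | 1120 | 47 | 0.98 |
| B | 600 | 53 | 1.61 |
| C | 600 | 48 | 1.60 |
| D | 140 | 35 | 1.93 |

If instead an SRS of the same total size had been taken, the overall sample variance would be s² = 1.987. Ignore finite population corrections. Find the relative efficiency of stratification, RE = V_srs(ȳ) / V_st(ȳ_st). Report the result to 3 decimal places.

RE ≈ 1.018

V̂(ȳ_st) = Σ W_h² s_h²/n_h, with W_h = N_h/N and N = 2460:
  stratum A: (1120/2460)²·0.98²/47 = 0.00423565
  stratum B: (600/2460)²·1.61²/53 = 0.00290943
  stratum C: (600/2460)²·1.60²/48 = 0.00317271
  stratum D: (140/2460)²·1.93²/35 = 0.000344693
V_st = 0.0106625
V_srs = s²/n = 1.987/183 = 0.0108579
Relative efficiency = V_srs / V_st = 0.0108579/0.0106625 = 1.0183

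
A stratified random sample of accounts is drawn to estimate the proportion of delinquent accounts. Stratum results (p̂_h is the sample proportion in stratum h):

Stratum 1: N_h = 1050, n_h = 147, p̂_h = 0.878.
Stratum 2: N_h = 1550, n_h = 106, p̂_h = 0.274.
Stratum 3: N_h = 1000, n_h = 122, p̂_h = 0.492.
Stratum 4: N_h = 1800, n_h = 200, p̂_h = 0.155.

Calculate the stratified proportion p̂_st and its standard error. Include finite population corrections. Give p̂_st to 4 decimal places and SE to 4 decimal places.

N = 5400; stratum weights W_h = N_h/N.
p̂_st = Σ W_h p̂_h = (1050·0.878 + 1550·0.274 + 1000·0.492 + 1800·0.155)/5400 = 0.39215
V̂(p̂_st) = Σ W_h² (1 − n_h/N_h) p̂_h(1−p̂_h)/(n_h−1):
  stratum 1: (1050/5400)²·(1 − 147/1050)·0.878·0.122/146 = 2.38556e-05
  stratum 2: (1550/5400)²·(1 − 106/1550)·0.274·0.726/105 = 0.000145415
  stratum 3: (1000/5400)²·(1 − 122/1000)·0.492·0.508/121 = 6.21943e-05
  stratum 4: (1800/5400)²·(1 − 200/1800)·0.155·0.845/199 = 6.5004e-05
V̂(p̂_st) = 0.000296469; SE = √V̂ = 0.0172183

p̂_st ≈ 0.3921, SE ≈ 0.0172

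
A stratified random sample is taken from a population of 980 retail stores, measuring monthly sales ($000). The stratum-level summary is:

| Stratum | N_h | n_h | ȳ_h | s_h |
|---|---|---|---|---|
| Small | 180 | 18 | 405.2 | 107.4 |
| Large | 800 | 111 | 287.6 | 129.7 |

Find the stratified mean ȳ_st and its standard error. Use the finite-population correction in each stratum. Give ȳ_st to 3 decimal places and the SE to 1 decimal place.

ȳ_st ≈ 309.200, SE ≈ 10.3

ȳ_st = Σ W_h ȳ_h = (180·405.2 + 800·287.6)/980 = 309.20000
V̂(ȳ_st) = Σ W_h² (1 − n_h/N_h) s_h²/n_h, with W_h = N_h/N and N = 980:
  stratum Small: (180/980)²·(1 − 18/180)·107.4²/18 = 19.4568
  stratum Large: (800/980)²·(1 − 111/800)·129.7²/111 = 86.9789
V̂(ȳ_st) = 106.436
SE(ȳ_st) = √106.436 = 10.3168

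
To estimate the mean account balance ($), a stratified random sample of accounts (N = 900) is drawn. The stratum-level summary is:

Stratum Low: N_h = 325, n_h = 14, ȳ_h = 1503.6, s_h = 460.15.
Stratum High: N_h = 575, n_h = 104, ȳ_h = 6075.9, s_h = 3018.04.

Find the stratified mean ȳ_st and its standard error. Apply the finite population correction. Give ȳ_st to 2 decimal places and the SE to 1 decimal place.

ȳ_st ≈ 4424.79, SE ≈ 176.6

ȳ_st = Σ W_h ȳ_h = (325·1503.6 + 575·6075.9)/900 = 4424.79167
V̂(ȳ_st) = Σ W_h² (1 − n_h/N_h) s_h²/n_h, with W_h = N_h/N and N = 900:
  stratum Low: (325/900)²·(1 − 14/325)·460.15²/14 = 1887.25
  stratum High: (575/900)²·(1 − 104/575)·3018.04²/104 = 29283.3
V̂(ȳ_st) = 31170.6
SE(ȳ_st) = √31170.6 = 176.552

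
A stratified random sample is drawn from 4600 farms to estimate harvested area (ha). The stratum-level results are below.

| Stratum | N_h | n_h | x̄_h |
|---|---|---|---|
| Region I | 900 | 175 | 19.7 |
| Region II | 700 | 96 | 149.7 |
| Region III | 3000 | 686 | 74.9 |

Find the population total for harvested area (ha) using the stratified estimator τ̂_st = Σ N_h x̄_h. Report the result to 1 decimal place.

τ̂_st = Σ N_h x̄_h = 900·19.7 + 700·149.7 + 3000·74.9 = 347220.0

τ̂_st ≈ 347220.0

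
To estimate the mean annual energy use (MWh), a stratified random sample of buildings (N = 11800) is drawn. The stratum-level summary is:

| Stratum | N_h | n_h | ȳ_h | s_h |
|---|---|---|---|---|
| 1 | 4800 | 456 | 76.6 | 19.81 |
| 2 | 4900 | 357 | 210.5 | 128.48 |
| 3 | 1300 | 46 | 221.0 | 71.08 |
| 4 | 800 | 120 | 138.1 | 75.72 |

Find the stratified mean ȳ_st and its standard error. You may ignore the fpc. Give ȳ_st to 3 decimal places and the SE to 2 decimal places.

ȳ_st ≈ 152.281, SE ≈ 3.11

ȳ_st = Σ W_h ȳ_h = (4800·76.6 + 4900·210.5 + 1300·221.0 + 800·138.1)/11800 = 152.28051
V̂(ȳ_st) = Σ W_h² s_h²/n_h, with W_h = N_h/N and N = 11800:
  stratum 1: (4800/11800)²·19.81²/456 = 0.142404
  stratum 2: (4900/11800)²·128.48²/357 = 7.97317
  stratum 3: (1300/11800)²·71.08²/46 = 1.33309
  stratum 4: (800/11800)²·75.72²/120 = 0.219612
V̂(ȳ_st) = 9.66828
SE(ȳ_st) = √9.66828 = 3.10939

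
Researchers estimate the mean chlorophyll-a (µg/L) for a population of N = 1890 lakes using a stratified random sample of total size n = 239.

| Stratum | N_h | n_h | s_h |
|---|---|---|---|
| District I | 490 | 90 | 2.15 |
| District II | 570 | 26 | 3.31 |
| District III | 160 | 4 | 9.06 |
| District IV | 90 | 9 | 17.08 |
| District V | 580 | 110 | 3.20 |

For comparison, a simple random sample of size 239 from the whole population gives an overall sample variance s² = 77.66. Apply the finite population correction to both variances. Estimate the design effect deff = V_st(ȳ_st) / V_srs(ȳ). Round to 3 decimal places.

deff ≈ 0.902

V̂(ȳ_st) = Σ W_h² (1 − n_h/N_h) s_h²/n_h, with W_h = N_h/N and N = 1890:
  stratum District I: (490/1890)²·(1 − 90/490)·2.15²/90 = 0.00281817
  stratum District II: (570/1890)²·(1 − 26/570)·3.31²/26 = 0.0365791
  stratum District III: (160/1890)²·(1 − 4/160)·9.06²/4 = 0.14339
  stratum District IV: (90/1890)²·(1 − 9/90)·17.08²/9 = 0.0661511
  stratum District V: (580/1890)²·(1 − 110/580)·3.20²/110 = 0.00710411
V_st = 0.256042
V_srs = (1 − 239/1890)·77.66/239 = 0.283847
deff = V_st / V_srs = 0.256042/0.283847 = 0.9020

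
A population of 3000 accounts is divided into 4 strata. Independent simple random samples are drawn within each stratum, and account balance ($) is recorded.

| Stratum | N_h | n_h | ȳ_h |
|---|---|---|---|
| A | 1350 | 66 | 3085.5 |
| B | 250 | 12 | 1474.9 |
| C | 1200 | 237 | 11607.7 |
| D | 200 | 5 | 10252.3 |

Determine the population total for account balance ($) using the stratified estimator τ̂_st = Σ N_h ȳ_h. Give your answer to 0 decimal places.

τ̂_st ≈ 20513850

τ̂_st = Σ N_h ȳ_h = 1350·3085.5 + 250·1474.9 + 1200·11607.7 + 200·10252.3 = 20513850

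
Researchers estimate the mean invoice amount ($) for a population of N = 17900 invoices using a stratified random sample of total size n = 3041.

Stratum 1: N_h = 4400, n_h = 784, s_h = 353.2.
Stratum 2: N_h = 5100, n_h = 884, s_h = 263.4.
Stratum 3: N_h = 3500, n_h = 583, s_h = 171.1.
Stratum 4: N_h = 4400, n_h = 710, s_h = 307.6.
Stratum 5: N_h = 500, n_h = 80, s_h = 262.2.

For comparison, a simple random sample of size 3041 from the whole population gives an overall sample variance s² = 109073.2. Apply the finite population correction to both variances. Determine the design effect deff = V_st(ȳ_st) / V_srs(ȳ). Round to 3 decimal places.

V̂(ȳ_st) = Σ W_h² (1 − n_h/N_h) s_h²/n_h, with W_h = N_h/N and N = 17900:
  stratum 1: (4400/17900)²·(1 − 784/4400)·353.2²/784 = 7.90133
  stratum 2: (5100/17900)²·(1 − 884/5100)·263.4²/884 = 5.26677
  stratum 3: (3500/17900)²·(1 − 583/3500)·171.1²/583 = 1.60004
  stratum 4: (4400/17900)²·(1 − 710/4400)·307.6²/710 = 6.75285
  stratum 5: (500/17900)²·(1 − 80/500)·262.2²/80 = 0.563234
V_st = 22.0842
V_srs = (1 − 3041/17900)·109073.2/3041 = 29.7741
deff = V_st / V_srs = 22.0842/29.7741 = 0.7417

deff ≈ 0.742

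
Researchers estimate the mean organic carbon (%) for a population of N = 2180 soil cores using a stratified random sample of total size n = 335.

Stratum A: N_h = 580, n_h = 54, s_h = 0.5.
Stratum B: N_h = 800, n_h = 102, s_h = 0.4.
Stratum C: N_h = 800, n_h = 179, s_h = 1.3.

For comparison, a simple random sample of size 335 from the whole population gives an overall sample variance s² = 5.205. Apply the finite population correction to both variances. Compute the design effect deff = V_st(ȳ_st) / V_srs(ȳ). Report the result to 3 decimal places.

deff ≈ 0.112

V̂(ȳ_st) = Σ W_h² (1 − n_h/N_h) s_h²/n_h, with W_h = N_h/N and N = 2180:
  stratum A: (580/2180)²·(1 − 54/580)·0.5²/54 = 0.000297199
  stratum B: (800/2180)²·(1 − 102/800)·0.4²/102 = 0.000184311
  stratum C: (800/2180)²·(1 − 179/800)·1.3²/179 = 0.000986966
V_st = 0.00146848
V_srs = (1 − 335/2180)·5.205/335 = 0.0131497
deff = V_st / V_srs = 0.00146848/0.0131497 = 0.1117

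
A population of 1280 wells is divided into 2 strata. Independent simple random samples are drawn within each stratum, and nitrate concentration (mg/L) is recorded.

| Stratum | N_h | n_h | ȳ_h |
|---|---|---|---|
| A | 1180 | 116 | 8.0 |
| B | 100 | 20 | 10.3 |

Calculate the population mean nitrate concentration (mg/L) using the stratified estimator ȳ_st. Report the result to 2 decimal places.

ȳ_st ≈ 8.18

N = Σ N_h = 1280. Stratum weights W_h = N_h/N.
ȳ_st = (1180·8.0 + 100·10.3) / 1280 = 8.1797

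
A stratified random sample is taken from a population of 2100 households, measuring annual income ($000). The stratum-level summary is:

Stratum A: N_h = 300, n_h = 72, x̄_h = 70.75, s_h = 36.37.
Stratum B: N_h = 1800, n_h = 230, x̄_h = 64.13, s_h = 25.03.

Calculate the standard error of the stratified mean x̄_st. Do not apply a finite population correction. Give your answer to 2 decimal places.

SE(x̄_st) ≈ 1.54

V̂(x̄_st) = Σ W_h² s_h²/n_h, with W_h = N_h/N and N = 2100:
  stratum A: (300/2100)²·36.37²/72 = 0.374937
  stratum B: (1800/2100)²·25.03²/230 = 2.00125
V̂(x̄_st) = 2.37618
SE(x̄_st) = √2.37618 = 1.54149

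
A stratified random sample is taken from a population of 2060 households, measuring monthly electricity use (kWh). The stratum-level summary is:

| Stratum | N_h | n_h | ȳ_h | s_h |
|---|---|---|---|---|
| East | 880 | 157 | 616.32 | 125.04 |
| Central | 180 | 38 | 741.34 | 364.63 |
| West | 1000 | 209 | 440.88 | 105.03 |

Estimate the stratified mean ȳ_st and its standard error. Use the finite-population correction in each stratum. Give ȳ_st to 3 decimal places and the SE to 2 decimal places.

ȳ_st ≈ 542.079, SE ≈ 6.77

ȳ_st = Σ W_h ȳ_h = (880·616.32 + 180·741.34 + 1000·440.88)/2060 = 542.07903
V̂(ȳ_st) = Σ W_h² (1 − n_h/N_h) s_h²/n_h, with W_h = N_h/N and N = 2060:
  stratum East: (880/2060)²·(1 − 157/880)·125.04²/157 = 14.9309
  stratum Central: (180/2060)²·(1 − 38/180)·364.63²/38 = 21.074
  stratum West: (1000/2060)²·(1 − 209/1000)·105.03²/209 = 9.83835
V̂(ȳ_st) = 45.8432
SE(ȳ_st) = √45.8432 = 6.77076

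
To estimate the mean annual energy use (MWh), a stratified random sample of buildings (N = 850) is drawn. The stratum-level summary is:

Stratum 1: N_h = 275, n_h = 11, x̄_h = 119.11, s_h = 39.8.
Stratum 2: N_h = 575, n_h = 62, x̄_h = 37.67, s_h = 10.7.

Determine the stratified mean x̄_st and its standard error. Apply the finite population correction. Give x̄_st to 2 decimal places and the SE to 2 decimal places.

x̄_st ≈ 64.02, SE ≈ 3.90

x̄_st = Σ W_h x̄_h = (275·119.11 + 575·37.67)/850 = 64.01824
V̂(x̄_st) = Σ W_h² (1 − n_h/N_h) s_h²/n_h, with W_h = N_h/N and N = 850:
  stratum 1: (275/850)²·(1 − 11/275)·39.8²/11 = 14.4701
  stratum 2: (575/850)²·(1 − 62/575)·10.7²/62 = 0.753916
V̂(x̄_st) = 15.224
SE(x̄_st) = √15.224 = 3.9018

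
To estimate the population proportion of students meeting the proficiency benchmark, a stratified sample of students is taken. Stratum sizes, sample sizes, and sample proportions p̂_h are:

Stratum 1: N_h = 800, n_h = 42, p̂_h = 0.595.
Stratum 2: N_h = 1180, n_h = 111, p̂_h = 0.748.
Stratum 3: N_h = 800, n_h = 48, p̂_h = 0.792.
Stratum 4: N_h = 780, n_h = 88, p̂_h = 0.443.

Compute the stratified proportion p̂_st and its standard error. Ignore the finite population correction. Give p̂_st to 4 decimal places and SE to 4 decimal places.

N = 3560; stratum weights W_h = N_h/N.
p̂_st = Σ W_h p̂_h = (800·0.595 + 1180·0.748 + 800·0.792 + 780·0.443)/3560 = 0.65668
V̂(p̂_st) = Σ W_h² p̂_h(1−p̂_h)/(n_h−1):
  stratum 1: (800/3560)²·0.595·0.405/41 = 0.000296803
  stratum 2: (1180/3560)²·0.748·0.252/110 = 0.000188267
  stratum 3: (800/3560)²·0.792·0.208/47 = 0.000176999
  stratum 4: (780/3560)²·0.443·0.557/87 = 0.000136154
V̂(p̂_st) = 0.000798222; SE = √V̂ = 0.0282528

p̂_st ≈ 0.6567, SE ≈ 0.0283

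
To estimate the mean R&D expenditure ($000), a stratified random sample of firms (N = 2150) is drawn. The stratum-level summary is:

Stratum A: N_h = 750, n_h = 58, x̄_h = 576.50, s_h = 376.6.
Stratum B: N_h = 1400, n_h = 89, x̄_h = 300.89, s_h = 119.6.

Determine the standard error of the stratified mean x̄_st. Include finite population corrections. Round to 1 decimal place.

SE(x̄_st) ≈ 18.4

V̂(x̄_st) = Σ W_h² (1 − n_h/N_h) s_h²/n_h, with W_h = N_h/N and N = 2150:
  stratum A: (750/2150)²·(1 − 58/750)·376.6²/58 = 274.551
  stratum B: (1400/2150)²·(1 − 89/1400)·119.6²/89 = 63.8155
V̂(x̄_st) = 338.367
SE(x̄_st) = √338.367 = 18.3947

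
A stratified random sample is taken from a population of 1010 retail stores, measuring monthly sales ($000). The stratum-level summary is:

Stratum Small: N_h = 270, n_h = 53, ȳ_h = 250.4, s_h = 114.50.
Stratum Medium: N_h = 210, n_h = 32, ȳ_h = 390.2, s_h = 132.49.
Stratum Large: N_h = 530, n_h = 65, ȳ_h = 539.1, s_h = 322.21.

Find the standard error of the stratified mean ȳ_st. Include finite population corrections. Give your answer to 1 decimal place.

SE(ȳ_st) ≈ 20.5

V̂(ȳ_st) = Σ W_h² (1 − n_h/N_h) s_h²/n_h, with W_h = N_h/N and N = 1010:
  stratum Small: (270/1010)²·(1 − 53/270)·114.50²/53 = 14.2074
  stratum Medium: (210/1010)²·(1 − 32/210)·132.49²/32 = 20.1008
  stratum Large: (530/1010)²·(1 − 65/530)·322.21²/65 = 385.879
V̂(ȳ_st) = 420.187
SE(ȳ_st) = √420.187 = 20.4985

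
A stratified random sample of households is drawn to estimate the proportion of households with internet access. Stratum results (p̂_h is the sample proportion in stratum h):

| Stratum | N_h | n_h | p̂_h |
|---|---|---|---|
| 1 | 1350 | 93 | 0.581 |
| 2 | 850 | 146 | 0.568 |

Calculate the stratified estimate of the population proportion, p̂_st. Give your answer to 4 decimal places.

p̂_st ≈ 0.5760

N = 2200; stratum weights W_h = N_h/N.
p̂_st = Σ W_h p̂_h = (1350·0.581 + 850·0.568)/2200 = 0.57598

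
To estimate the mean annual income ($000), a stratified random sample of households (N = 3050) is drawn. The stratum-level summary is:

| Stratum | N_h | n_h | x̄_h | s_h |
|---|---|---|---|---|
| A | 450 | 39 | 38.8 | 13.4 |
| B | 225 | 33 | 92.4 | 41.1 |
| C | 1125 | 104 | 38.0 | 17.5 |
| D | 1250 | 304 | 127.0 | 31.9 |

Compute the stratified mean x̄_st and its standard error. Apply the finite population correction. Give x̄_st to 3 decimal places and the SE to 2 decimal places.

x̄_st ≈ 78.607, SE ≈ 1.06

x̄_st = Σ W_h x̄_h = (450·38.8 + 225·92.4 + 1125·38.0 + 1250·127.0)/3050 = 78.60656
V̂(x̄_st) = Σ W_h² (1 − n_h/N_h) s_h²/n_h, with W_h = N_h/N and N = 3050:
  stratum A: (450/3050)²·(1 − 39/450)·13.4²/39 = 0.0915376
  stratum B: (225/3050)²·(1 − 33/225)·41.1²/33 = 0.237713
  stratum C: (1125/3050)²·(1 − 104/1125)·17.5²/104 = 0.363598
  stratum D: (1250/3050)²·(1 − 304/1250)·31.9²/304 = 0.425509
V̂(x̄_st) = 1.11836
SE(x̄_st) = √1.11836 = 1.05752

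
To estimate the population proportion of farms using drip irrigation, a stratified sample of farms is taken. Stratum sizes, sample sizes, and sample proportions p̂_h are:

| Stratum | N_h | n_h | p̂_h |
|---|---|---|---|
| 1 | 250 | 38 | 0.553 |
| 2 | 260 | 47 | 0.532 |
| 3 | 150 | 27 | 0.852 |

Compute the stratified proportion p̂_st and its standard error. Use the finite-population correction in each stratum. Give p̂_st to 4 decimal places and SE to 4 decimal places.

N = 660; stratum weights W_h = N_h/N.
p̂_st = Σ W_h p̂_h = (250·0.553 + 260·0.532 + 150·0.852)/660 = 0.61268
V̂(p̂_st) = Σ W_h² (1 − n_h/N_h) p̂_h(1−p̂_h)/(n_h−1):
  stratum 1: (250/660)²·(1 − 38/250)·0.553·0.447/37 = 0.000812866
  stratum 2: (260/660)²·(1 − 47/260)·0.532·0.468/46 = 0.000688121
  stratum 3: (150/660)²·(1 − 27/150)·0.852·0.148/26 = 0.000205417
V̂(p̂_st) = 0.0017064; SE = √V̂ = 0.0413086

p̂_st ≈ 0.6127, SE ≈ 0.0413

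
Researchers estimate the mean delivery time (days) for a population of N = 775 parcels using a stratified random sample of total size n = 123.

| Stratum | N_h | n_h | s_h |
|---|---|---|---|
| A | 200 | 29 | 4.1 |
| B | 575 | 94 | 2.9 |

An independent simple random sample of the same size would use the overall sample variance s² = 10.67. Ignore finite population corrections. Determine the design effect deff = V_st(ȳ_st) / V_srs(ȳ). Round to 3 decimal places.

deff ≈ 1.013

V̂(ȳ_st) = Σ W_h² s_h²/n_h, with W_h = N_h/N and N = 775:
  stratum A: (200/775)²·4.1²/29 = 0.0386035
  stratum B: (575/775)²·2.9²/94 = 0.0492493
V_st = 0.0878528
V_srs = s²/n = 10.67/123 = 0.086748
deff = V_st / V_srs = 0.0878528/0.086748 = 1.0127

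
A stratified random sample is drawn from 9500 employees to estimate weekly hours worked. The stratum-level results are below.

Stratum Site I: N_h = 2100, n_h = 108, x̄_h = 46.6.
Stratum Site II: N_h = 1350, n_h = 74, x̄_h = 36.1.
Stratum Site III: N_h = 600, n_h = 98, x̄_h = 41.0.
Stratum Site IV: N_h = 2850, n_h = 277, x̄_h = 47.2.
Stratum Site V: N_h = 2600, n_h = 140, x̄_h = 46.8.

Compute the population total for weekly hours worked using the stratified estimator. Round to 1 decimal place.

τ̂_st ≈ 427395.0

τ̂_st = Σ N_h x̄_h = 2100·46.6 + 1350·36.1 + 600·41.0 + 2850·47.2 + 2600·46.8 = 427395.0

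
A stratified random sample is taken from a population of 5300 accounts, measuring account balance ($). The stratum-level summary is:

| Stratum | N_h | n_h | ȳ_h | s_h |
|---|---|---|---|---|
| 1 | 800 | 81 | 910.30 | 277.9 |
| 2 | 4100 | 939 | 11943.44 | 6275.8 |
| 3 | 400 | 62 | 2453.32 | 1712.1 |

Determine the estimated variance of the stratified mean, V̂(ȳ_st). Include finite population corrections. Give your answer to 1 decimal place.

V̂(ȳ_st) ≈ 19599.2

V̂(ȳ_st) = Σ W_h² (1 − n_h/N_h) s_h²/n_h, with W_h = N_h/N and N = 5300:
  stratum 1: (800/5300)²·(1 − 81/800)·277.9²/81 = 19.5236
  stratum 2: (4100/5300)²·(1 − 939/4100)·6275.8²/939 = 19352.1
  stratum 3: (400/5300)²·(1 − 62/400)·1712.1²/62 = 227.558
V̂(ȳ_st) = 19599.2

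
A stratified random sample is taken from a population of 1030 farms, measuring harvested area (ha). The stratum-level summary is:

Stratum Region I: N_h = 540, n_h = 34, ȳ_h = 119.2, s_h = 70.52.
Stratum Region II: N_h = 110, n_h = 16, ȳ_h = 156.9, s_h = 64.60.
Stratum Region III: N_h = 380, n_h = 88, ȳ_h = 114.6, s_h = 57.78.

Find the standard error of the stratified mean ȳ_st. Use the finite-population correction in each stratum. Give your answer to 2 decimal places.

V̂(ȳ_st) = Σ W_h² (1 − n_h/N_h) s_h²/n_h, with W_h = N_h/N and N = 1030:
  stratum Region I: (540/1030)²·(1 − 34/540)·70.52²/34 = 37.6717
  stratum Region II: (110/1030)²·(1 − 16/110)·64.60²/16 = 2.54209
  stratum Region III: (380/1030)²·(1 − 88/380)·57.78²/88 = 3.96793
V̂(ȳ_st) = 44.1818
SE(ȳ_st) = √44.1818 = 6.64694

SE(ȳ_st) ≈ 6.65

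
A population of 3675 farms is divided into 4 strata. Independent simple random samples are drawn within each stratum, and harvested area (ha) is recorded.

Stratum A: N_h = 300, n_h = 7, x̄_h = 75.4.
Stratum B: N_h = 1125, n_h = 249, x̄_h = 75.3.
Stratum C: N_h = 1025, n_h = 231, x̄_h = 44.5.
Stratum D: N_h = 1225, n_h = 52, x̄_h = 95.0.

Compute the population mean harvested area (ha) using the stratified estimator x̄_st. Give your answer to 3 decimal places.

x̄_st ≈ 73.284

N = Σ N_h = 3675. Stratum weights W_h = N_h/N.
x̄_st = (300·75.4 + 1125·75.3 + 1025·44.5 + 1225·95.0) / 3675 = 73.28435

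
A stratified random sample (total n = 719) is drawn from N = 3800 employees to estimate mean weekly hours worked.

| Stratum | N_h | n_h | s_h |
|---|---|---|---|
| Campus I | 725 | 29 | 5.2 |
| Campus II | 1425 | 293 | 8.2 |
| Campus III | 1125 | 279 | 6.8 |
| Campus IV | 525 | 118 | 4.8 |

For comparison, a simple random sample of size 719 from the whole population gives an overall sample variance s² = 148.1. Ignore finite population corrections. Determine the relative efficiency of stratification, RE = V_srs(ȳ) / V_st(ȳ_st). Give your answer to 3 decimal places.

V̂(ȳ_st) = Σ W_h² s_h²/n_h, with W_h = N_h/N and N = 3800:
  stratum Campus I: (725/3800)²·5.2²/29 = 0.0339404
  stratum Campus II: (1425/3800)²·8.2²/293 = 0.0322718
  stratum Campus III: (1125/3800)²·6.8²/279 = 0.0145262
  stratum Campus IV: (525/3800)²·4.8²/118 = 0.00372694
V_st = 0.0844653
V_srs = s²/n = 148.1/719 = 0.205981
Relative efficiency = V_srs / V_st = 0.205981/0.0844653 = 2.4386

RE ≈ 2.439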